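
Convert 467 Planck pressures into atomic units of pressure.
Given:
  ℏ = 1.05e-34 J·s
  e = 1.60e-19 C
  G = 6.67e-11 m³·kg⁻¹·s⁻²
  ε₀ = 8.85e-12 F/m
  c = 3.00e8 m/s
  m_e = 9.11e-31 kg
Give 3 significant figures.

7.26e102

Planck pressure: p_P = c⁷/(ℏG²) = 4.68e113 Pa
atomic unit of pressure: P_au = E_h/a₀³ = m_e⁴e¹⁰/((4πε₀)⁵ℏ⁸) = 3.01e13 Pa
467 × 4.68e113 / 3.01e13 = 7.26e102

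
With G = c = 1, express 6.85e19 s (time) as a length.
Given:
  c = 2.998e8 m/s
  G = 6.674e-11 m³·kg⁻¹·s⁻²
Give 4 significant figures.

2.054e28 m

Time → length via c.
6.85e19 s × (c) = 2.054e28 m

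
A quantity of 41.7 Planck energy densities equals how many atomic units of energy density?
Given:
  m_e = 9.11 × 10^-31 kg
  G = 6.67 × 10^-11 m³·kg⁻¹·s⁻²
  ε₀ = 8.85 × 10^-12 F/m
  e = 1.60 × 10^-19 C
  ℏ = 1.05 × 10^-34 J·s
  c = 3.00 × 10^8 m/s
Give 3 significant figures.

Planck energy density: u_P = c⁷/(ℏG²) = 4.68 × 10^113 J/m³
atomic unit of energy density: u_au = E_h/a₀³ = m_e⁴e¹⁰/((4πε₀)⁵ℏ⁸) = 3.01 × 10^13 J/m³
41.7 × 4.68 × 10^113 / 3.01 × 10^13 = 6.48 × 10^101

6.48 × 10^101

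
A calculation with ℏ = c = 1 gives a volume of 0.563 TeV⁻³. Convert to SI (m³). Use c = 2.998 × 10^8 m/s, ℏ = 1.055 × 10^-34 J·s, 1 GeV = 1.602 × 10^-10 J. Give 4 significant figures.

Volume is [L]³ = [E]⁻³·(ℏc)³.
1 GeV⁻³ → (ℏc)³ × (1 GeV in J)⁻³ = 7.696 × 10^-48 m³.
Convert the energy scale: 0.563 TeV⁻³ = 5.63 × 10^-10 GeV⁻³.
Result: 5.63 × 10^-10 × 7.696 × 10^-48 = 4.333 × 10^-57 m³.

4.333 × 10^-57 m³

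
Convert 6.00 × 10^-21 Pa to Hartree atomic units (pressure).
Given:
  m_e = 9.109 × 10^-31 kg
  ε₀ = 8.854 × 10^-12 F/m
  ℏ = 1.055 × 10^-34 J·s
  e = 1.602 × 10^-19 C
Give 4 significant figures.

2.048 × 10^-34

atomic unit of pressure: P_au = E_h/a₀³ = m_e⁴e¹⁰/((4πε₀)⁵ℏ⁸) = 2.929 × 10^13 Pa.
6.00 × 10^-21 / 2.929 × 10^13 = 2.048 × 10^-34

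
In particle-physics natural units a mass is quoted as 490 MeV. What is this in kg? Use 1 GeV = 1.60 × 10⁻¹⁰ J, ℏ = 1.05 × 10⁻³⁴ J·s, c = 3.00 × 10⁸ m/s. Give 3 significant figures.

8.71 × 10⁻²⁸ kg

Mass is [E]/c²; divide by c².
1 GeV → 1/c² × (1 GeV in J) = 1.78 × 10⁻²⁷ kg.
Convert the energy scale: 490 MeV = 0.490 GeV.
Result: 0.490 × 1.78 × 10⁻²⁷ = 8.71 × 10⁻²⁸ kg.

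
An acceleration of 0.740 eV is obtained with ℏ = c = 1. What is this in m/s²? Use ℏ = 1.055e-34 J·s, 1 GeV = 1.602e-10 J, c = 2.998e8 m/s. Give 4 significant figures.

Acceleration is [L]/[T]² = c·[E]/ℏ.
1 GeV → c/ℏ × (1 GeV in J) = 4.552e32 m/s².
Convert the energy scale: 0.740 eV = 7.40e-10 GeV.
Result: 7.40e-10 × 4.552e32 = 3.369e23 m/s².

3.369e23 m/s²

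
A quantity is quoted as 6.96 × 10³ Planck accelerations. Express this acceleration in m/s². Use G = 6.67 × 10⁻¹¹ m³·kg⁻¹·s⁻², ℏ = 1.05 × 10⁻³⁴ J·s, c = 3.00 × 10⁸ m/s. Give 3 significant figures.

One Planck acceleration: a_P = √(c⁷/(ℏG)) = 5.59 × 10⁵¹ m/s².
6.96 × 10³ × 5.59 × 10⁵¹ m/s² = 3.89 × 10⁵⁵ m/s²

3.89 × 10⁵⁵ m/s²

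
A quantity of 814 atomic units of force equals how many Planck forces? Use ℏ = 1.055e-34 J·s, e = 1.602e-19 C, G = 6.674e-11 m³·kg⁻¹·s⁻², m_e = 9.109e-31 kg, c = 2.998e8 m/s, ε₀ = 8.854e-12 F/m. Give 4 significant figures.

5.528e-49

atomic unit of force: F_au = E_h/a₀ = m_e²e⁶/((4πε₀)³ℏ⁴) = 8.220e-8 N
Planck force: F_P = c⁴/G = 1.210e44 N
814 × 8.220e-8 / 1.210e44 = 5.528e-49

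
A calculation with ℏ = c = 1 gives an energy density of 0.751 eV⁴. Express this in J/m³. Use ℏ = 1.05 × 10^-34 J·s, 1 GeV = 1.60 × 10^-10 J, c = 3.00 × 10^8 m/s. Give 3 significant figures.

15.7 J/m³

[E]/[L]³ = [E]⁴/(ℏc)³; restore (ℏc)⁻³.
1 GeV⁴ → 1/(ℏc)³ × (1 GeV in J)⁴ = 2.10 × 10^37 J/m³.
Convert the energy scale: 0.751 eV⁴ = 7.51 × 10^-37 GeV⁴.
Result: 7.51 × 10^-37 × 2.10 × 10^37 = 15.7 J/m³.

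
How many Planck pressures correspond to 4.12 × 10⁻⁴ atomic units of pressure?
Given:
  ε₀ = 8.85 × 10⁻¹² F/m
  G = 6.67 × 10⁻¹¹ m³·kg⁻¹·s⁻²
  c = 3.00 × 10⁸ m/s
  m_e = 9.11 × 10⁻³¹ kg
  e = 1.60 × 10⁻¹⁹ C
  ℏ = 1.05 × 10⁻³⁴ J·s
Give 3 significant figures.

2.65 × 10⁻¹⁰⁴

atomic unit of pressure: P_au = E_h/a₀³ = m_e⁴e¹⁰/((4πε₀)⁵ℏ⁸) = 3.01 × 10¹³ Pa
Planck pressure: p_P = c⁷/(ℏG²) = 4.68 × 10¹¹³ Pa
4.12 × 10⁻⁴ × 3.01 × 10¹³ / 4.68 × 10¹¹³ = 2.65 × 10⁻¹⁰⁴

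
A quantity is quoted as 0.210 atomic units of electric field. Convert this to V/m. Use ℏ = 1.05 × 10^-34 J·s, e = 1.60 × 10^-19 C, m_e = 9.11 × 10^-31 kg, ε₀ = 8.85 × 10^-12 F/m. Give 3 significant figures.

1.09 × 10^11 V/m

One atomic unit of electric field: E_au = E_h/(e a₀) = m_e²e⁵/((4πε₀)³ℏ⁴) = 5.20 × 10^11 V/m.
0.210 × 5.20 × 10^11 V/m = 1.09 × 10^11 V/m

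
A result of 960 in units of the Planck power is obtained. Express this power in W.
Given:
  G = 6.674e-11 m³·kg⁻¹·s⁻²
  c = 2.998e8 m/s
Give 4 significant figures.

3.484e55 W

One Planck power: P_P = c⁵/G = 3.629e52 W.
960 × 3.629e52 W = 3.484e55 W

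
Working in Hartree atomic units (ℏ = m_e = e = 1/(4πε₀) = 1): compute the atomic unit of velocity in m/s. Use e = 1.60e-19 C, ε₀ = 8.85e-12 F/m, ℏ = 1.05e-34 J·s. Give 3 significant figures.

2.19e6 m/s

Dimensional analysis gives v_au = e²/(4πε₀ℏ).
  = 2.56e-38 / 1.17e-44
  = 2.19e6 m/s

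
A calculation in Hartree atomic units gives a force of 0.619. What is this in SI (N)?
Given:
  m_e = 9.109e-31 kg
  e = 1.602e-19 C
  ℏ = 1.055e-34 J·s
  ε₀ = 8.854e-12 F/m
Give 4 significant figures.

5.088e-8 N

One atomic unit of force: F_au = E_h/a₀ = m_e²e⁶/((4πε₀)³ℏ⁴) = 8.220e-8 N.
0.619 × 8.220e-8 N = 5.088e-8 N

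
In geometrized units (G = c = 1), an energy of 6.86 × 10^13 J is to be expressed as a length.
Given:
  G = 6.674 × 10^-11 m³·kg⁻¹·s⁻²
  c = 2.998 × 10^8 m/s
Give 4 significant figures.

Energy → length via G/c⁴.
6.86 × 10^13 J × (G/c⁴) = 5.667 × 10^-31 m

5.667 × 10^-31 m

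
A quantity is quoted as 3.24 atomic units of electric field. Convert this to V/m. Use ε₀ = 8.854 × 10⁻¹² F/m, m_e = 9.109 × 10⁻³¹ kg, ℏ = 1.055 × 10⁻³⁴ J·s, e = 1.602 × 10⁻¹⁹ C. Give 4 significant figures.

1.662 × 10¹² V/m

One atomic unit of electric field: E_au = E_h/(e a₀) = m_e²e⁵/((4πε₀)³ℏ⁴) = 5.131 × 10¹¹ V/m.
3.24 × 5.131 × 10¹¹ V/m = 1.662 × 10¹² V/m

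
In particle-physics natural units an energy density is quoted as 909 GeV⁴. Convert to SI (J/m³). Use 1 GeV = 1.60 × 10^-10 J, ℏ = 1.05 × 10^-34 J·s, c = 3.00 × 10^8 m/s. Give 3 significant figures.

[E]/[L]³ = [E]⁴/(ℏc)³; restore (ℏc)⁻³.
1 GeV⁴ → 1/(ℏc)³ × (1 GeV in J)⁴ = 2.10 × 10^37 J/m³.
Result: 909 × 2.10 × 10^37 = 1.91 × 10^40 J/m³.

1.91 × 10^40 J/m³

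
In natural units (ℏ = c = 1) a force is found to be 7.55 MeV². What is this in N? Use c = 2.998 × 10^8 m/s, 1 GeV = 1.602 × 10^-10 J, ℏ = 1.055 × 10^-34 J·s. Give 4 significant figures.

6.126 N

Force is [E]/[L] = [E]²/(ℏc); restore (ℏc)⁻¹.
1 GeV² → 1/(ℏc) × (1 GeV in J)² = 8.114 × 10^5 N.
Convert the energy scale: 7.55 MeV² = 7.55 × 10^-6 GeV².
Result: 7.55 × 10^-6 × 8.114 × 10^5 = 6.126 N.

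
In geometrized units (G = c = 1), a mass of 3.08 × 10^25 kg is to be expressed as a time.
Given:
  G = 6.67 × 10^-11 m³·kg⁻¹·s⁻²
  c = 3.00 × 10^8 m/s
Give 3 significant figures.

7.61 × 10^-11 s

Mass → time via G/c³.
3.08 × 10^25 kg × (G/c³) = 7.61 × 10^-11 s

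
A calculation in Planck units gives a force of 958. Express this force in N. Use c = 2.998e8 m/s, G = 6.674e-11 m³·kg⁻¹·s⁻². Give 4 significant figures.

1.160e47 N

One Planck force: F_P = c⁴/G = 1.210e44 N.
958 × 1.210e44 N = 1.160e47 N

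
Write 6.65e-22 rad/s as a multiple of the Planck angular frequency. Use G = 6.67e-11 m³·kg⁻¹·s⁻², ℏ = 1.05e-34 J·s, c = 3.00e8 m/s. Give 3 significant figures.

3.57e-65

Planck angular frequency: ω_P = √(c⁵/(ℏG)) = 1.86e43 rad/s.
6.65e-22 / 1.86e43 = 3.57e-65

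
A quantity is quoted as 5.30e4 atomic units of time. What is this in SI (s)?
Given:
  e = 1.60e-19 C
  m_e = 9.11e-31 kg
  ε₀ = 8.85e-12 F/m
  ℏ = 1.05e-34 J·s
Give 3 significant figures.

1.27e-12 s

One atomic unit of time: τ_au = (4πε₀)²ℏ³/(m_e e⁴) = 2.40e-17 s.
5.30e4 × 2.40e-17 s = 1.27e-12 s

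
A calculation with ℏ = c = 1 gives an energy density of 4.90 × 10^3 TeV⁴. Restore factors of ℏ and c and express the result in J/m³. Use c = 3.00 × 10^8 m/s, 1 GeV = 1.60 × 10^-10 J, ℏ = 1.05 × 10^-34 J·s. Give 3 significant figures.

1.03 × 10^53 J/m³

[E]/[L]³ = [E]⁴/(ℏc)³; restore (ℏc)⁻³.
1 GeV⁴ → 1/(ℏc)³ × (1 GeV in J)⁴ = 2.10 × 10^37 J/m³.
Convert the energy scale: 4.90 × 10^3 TeV⁴ = 4.90 × 10^15 GeV⁴.
Result: 4.90 × 10^15 × 2.10 × 10^37 = 1.03 × 10^53 J/m³.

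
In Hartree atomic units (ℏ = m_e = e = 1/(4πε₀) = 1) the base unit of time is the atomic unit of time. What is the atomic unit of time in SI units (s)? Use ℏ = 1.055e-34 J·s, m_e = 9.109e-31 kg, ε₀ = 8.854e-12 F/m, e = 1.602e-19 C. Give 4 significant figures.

τ_au = (4πε₀)²ℏ³/(m_e e⁴)
E_h = 4.354e-18 J
ℏ/E_h = 2.423e-17 s

2.423e-17 s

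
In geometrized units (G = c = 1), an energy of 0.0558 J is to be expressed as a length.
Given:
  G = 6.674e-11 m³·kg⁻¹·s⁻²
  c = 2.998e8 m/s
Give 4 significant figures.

Energy → length via G/c⁴.
0.0558 J × (G/c⁴) = 4.610e-46 m

4.610e-46 m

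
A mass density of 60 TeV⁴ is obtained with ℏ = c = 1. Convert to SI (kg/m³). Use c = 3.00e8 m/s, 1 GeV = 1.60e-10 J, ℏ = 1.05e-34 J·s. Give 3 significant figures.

Mass density is [E]/(c²[L]³) = [E]⁴/(ℏ³c⁵).
1 GeV⁴ → 1/(ℏ³c⁵) × (1 GeV in J)⁴ = 2.33e20 kg/m³.
Convert the energy scale: 60 TeV⁴ = 6.00e13 GeV⁴.
Result: 6.00e13 × 2.33e20 = 1.40e34 kg/m³.

1.40e34 kg/m³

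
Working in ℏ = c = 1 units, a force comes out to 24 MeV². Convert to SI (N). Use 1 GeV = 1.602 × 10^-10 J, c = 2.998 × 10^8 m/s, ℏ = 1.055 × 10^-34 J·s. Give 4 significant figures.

19.47 N

Force is [E]/[L] = [E]²/(ℏc); restore (ℏc)⁻¹.
1 GeV² → 1/(ℏc) × (1 GeV in J)² = 8.114 × 10^5 N.
Convert the energy scale: 24 MeV² = 2.40 × 10^-5 GeV².
Result: 2.40 × 10^-5 × 8.114 × 10^5 = 19.47 N.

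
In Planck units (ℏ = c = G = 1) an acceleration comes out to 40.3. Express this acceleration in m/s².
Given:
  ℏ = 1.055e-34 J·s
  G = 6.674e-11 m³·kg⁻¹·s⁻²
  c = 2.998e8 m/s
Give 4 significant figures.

2.241e53 m/s²

One Planck acceleration: a_P = √(c⁷/(ℏG)) = 5.560e51 m/s².
40.3 × 5.560e51 m/s² = 2.241e53 m/s²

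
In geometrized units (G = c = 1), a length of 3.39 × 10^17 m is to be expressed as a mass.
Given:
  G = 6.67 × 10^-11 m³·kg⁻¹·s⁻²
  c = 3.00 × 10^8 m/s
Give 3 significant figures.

4.57 × 10^44 kg

Length → mass via c²/G.
3.39 × 10^17 m × (c²/G) = 4.57 × 10^44 kg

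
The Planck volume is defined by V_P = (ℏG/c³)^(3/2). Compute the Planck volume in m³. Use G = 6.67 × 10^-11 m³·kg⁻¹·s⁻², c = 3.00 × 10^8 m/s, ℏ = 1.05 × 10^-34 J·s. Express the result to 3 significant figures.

V_P = (ℏG/c³)^(3/2)
  = √(1.75 × 10^-209)
  = 4.18 × 10^-105 m³

4.18 × 10^-105 m³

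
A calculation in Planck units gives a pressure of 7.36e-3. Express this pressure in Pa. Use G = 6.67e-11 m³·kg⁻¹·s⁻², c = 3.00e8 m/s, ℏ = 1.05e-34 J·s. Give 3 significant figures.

One Planck pressure: p_P = c⁷/(ℏG²) = 4.68e113 Pa.
7.36e-3 × 4.68e113 Pa = 3.45e111 Pa

3.45e111 Pa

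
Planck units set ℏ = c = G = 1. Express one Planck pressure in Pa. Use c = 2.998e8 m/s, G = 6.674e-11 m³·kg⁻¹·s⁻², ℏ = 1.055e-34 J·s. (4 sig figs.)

The unique combination of the constants set to 1 with dimensions of pressure is p_P = c⁷/(ℏG²).
  = 2.177e59 / 4.699e-55
  = 4.632e113 Pa

4.632e113 Pa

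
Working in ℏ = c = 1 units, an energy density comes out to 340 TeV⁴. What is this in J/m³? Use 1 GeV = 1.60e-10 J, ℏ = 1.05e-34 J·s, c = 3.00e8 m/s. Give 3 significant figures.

7.13e51 J/m³

[E]/[L]³ = [E]⁴/(ℏc)³; restore (ℏc)⁻³.
1 GeV⁴ → 1/(ℏc)³ × (1 GeV in J)⁴ = 2.10e37 J/m³.
Convert the energy scale: 340 TeV⁴ = 3.40e14 GeV⁴.
Result: 3.40e14 × 2.10e37 = 7.13e51 J/m³.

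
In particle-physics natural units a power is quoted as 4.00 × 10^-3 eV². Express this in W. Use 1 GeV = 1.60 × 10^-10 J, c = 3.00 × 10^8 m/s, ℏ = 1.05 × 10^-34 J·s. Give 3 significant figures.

Power is [E]/[T] = [E]²/ℏ.
1 GeV² → 1/ℏ × (1 GeV in J)² = 2.44 × 10^14 W.
Convert the energy scale: 4.00 × 10^-3 eV² = 4.00 × 10^-21 GeV².
Result: 4.00 × 10^-21 × 2.44 × 10^14 = 9.75 × 10^-7 W.

9.75 × 10^-7 W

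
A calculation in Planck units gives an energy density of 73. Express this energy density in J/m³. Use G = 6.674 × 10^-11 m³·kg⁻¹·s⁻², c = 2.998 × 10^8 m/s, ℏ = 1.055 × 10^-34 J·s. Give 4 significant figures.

One Planck energy density: u_P = c⁷/(ℏG²) = 4.632 × 10^113 J/m³.
73 × 4.632 × 10^113 J/m³ = 3.382 × 10^115 J/m³

3.382 × 10^115 J/m³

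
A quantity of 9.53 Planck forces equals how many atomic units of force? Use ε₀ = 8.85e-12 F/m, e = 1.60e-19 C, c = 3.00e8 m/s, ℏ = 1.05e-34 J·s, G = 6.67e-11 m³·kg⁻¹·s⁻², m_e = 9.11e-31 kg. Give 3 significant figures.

Planck force: F_P = c⁴/G = 1.21e44 N
atomic unit of force: F_au = E_h/a₀ = m_e²e⁶/((4πε₀)³ℏ⁴) = 8.33e-8 N
9.53 × 1.21e44 / 8.33e-8 = 1.39e52

1.39e52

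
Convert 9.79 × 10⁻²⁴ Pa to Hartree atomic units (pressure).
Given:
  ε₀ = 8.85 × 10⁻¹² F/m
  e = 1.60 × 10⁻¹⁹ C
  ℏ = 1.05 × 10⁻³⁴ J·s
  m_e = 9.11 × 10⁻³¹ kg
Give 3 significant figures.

3.25 × 10⁻³⁷

atomic unit of pressure: P_au = E_h/a₀³ = m_e⁴e¹⁰/((4πε₀)⁵ℏ⁸) = 3.01 × 10¹³ Pa.
9.79 × 10⁻²⁴ / 3.01 × 10¹³ = 3.25 × 10⁻³⁷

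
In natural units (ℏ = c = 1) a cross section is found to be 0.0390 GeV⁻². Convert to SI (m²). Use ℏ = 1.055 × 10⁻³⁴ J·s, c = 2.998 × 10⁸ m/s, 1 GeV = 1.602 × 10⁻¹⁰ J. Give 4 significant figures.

1.520 × 10⁻³³ m²

Area is [L]² = [E]⁻²·(ℏc)²; restore (ℏc)².
1 GeV⁻² → (ℏc)² × (1 GeV in J)⁻² = 3.898 × 10⁻³² m².
Result: 0.0390 × 3.898 × 10⁻³² = 1.520 × 10⁻³³ m².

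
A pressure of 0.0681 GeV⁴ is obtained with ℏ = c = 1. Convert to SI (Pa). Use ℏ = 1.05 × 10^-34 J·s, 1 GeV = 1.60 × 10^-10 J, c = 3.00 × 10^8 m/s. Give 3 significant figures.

1.43 × 10^36 Pa

Pressure is [E]/[L]³ = [E]⁴/(ℏc)³.
1 GeV⁴ → 1/(ℏc)³ × (1 GeV in J)⁴ = 2.10 × 10^37 Pa.
Result: 0.0681 × 2.10 × 10^37 = 1.43 × 10^36 Pa.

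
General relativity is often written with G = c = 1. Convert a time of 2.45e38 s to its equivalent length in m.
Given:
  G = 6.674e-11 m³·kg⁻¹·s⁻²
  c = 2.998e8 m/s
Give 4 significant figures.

7.345e46 m

Time → length via c.
2.45e38 s × (c) = 7.345e46 m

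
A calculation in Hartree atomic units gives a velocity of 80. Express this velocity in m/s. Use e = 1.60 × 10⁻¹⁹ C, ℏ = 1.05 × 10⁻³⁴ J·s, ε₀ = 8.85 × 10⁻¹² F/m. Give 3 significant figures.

One atomic unit of velocity: v_au = e²/(4πε₀ℏ) = 2.19 × 10⁶ m/s.
80 × 2.19 × 10⁶ m/s = 1.75 × 10⁸ m/s

1.75 × 10⁸ m/s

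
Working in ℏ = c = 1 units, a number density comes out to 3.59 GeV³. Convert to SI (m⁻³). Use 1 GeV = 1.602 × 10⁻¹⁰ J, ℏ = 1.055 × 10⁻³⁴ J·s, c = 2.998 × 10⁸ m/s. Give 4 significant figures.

4.665 × 10⁴⁷ m⁻³

Number density is [L]⁻³ = [E]³/(ℏc)³.
1 GeV³ → 1/(ℏc)³ × (1 GeV in J)³ = 1.299 × 10⁴⁷ m⁻³.
Result: 3.59 × 1.299 × 10⁴⁷ = 4.665 × 10⁴⁷ m⁻³.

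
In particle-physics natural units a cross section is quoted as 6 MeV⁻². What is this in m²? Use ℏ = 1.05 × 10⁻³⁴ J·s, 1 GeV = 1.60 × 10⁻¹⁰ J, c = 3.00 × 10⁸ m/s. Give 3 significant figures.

Area is [L]² = [E]⁻²·(ℏc)²; restore (ℏc)².
1 GeV⁻² → (ℏc)² × (1 GeV in J)⁻² = 3.88 × 10⁻³² m².
Convert the energy scale: 6 MeV⁻² = 6.00 × 10⁶ GeV⁻².
Result: 6.00 × 10⁶ × 3.88 × 10⁻³² = 2.33 × 10⁻²⁵ m².

2.33 × 10⁻²⁵ m²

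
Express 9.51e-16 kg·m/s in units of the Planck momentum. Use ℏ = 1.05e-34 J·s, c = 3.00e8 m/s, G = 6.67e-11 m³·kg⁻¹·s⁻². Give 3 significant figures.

1.46e-16

Planck momentum: p_P = √(ℏc³/G) = 6.52 kg·m/s.
9.51e-16 / 6.52 = 1.46e-16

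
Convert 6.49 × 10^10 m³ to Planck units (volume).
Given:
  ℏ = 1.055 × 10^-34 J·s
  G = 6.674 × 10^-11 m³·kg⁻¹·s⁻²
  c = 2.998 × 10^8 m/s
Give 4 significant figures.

1.536 × 10^115

Planck volume: V_P = (ℏG/c³)^(3/2) = 4.224 × 10^-105 m³.
6.49 × 10^10 / 4.224 × 10^-105 = 1.536 × 10^115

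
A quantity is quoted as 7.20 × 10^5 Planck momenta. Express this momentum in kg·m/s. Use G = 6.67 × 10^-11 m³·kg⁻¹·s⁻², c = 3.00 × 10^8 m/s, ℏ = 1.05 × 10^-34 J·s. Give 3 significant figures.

One Planck momentum: p_P = √(ℏc³/G) = 6.52 kg·m/s.
7.20 × 10^5 × 6.52 kg·m/s = 4.69 × 10^6 kg·m/s

4.69 × 10^6 kg·m/s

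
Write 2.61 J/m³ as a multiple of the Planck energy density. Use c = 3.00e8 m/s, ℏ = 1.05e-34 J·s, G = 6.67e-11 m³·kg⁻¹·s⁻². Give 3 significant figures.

Planck energy density: u_P = c⁷/(ℏG²) = 4.68e113 J/m³.
2.61 / 4.68e113 = 5.57e-114

5.57e-114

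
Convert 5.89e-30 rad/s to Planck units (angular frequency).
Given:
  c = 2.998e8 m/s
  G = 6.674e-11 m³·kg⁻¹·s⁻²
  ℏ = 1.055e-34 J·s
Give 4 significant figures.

Planck angular frequency: ω_P = √(c⁵/(ℏG)) = 1.855e43 rad/s.
5.89e-30 / 1.855e43 = 3.176e-73

3.176e-73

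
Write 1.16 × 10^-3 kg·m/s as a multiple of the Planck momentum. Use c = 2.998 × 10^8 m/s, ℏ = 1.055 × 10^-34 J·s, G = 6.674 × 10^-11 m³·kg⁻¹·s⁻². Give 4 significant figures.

1.777 × 10^-4

Planck momentum: p_P = √(ℏc³/G) = 6.527 kg·m/s.
1.16 × 10^-3 / 6.527 = 1.777 × 10^-4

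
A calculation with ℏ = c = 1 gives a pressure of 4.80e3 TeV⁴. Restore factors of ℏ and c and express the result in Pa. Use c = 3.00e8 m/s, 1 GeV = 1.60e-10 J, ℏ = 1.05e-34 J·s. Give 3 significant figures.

Pressure is [E]/[L]³ = [E]⁴/(ℏc)³.
1 GeV⁴ → 1/(ℏc)³ × (1 GeV in J)⁴ = 2.10e37 Pa.
Convert the energy scale: 4.80e3 TeV⁴ = 4.80e15 GeV⁴.
Result: 4.80e15 × 2.10e37 = 1.01e53 Pa.

1.01e53 Pa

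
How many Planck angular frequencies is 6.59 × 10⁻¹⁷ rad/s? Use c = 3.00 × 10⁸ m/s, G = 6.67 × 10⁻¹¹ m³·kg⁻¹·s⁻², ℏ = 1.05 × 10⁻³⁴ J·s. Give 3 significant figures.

Planck angular frequency: ω_P = √(c⁵/(ℏG)) = 1.86 × 10⁴³ rad/s.
6.59 × 10⁻¹⁷ / 1.86 × 10⁴³ = 3.54 × 10⁻⁶⁰

3.54 × 10⁻⁶⁰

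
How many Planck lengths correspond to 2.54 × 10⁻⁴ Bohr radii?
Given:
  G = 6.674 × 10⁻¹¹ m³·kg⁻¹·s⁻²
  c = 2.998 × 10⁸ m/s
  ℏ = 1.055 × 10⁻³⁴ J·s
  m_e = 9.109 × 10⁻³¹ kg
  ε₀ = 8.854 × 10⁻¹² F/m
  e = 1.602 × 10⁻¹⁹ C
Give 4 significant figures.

8.324 × 10²⁰

Bohr radius: a₀ = 4πε₀ℏ²/(m_e e²) = 5.297 × 10⁻¹¹ m
Planck length: ℓ_P = √(ℏG/c³) = 1.616 × 10⁻³⁵ m
2.54 × 10⁻⁴ × 5.297 × 10⁻¹¹ / 1.616 × 10⁻³⁵ = 8.324 × 10²⁰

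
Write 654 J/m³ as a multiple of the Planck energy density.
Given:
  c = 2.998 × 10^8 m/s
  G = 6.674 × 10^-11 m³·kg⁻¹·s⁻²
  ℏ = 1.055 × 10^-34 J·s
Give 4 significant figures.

Planck energy density: u_P = c⁷/(ℏG²) = 4.632 × 10^113 J/m³.
654 / 4.632 × 10^113 = 1.412 × 10^-111

1.412 × 10^-111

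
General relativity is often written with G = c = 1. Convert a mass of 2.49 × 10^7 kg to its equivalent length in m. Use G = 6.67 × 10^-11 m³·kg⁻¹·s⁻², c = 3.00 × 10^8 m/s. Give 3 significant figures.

In G = c = 1 units mass has dimensions of length; the conversion factor is G/c².
2.49 × 10^7 kg × (G/c²) = 1.85 × 10^-20 m

1.85 × 10^-20 m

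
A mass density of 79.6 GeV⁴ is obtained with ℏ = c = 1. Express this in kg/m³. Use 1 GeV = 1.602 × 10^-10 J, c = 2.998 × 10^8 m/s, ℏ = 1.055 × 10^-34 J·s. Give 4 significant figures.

1.844 × 10^22 kg/m³

Mass density is [E]/(c²[L]³) = [E]⁴/(ℏ³c⁵).
1 GeV⁴ → 1/(ℏ³c⁵) × (1 GeV in J)⁴ = 2.316 × 10^20 kg/m³.
Result: 79.6 × 2.316 × 10^20 = 1.844 × 10^22 kg/m³.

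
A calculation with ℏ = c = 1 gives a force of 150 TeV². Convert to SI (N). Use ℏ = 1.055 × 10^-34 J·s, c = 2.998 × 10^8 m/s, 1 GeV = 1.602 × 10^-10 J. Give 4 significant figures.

1.217 × 10^14 N

Force is [E]/[L] = [E]²/(ℏc); restore (ℏc)⁻¹.
1 GeV² → 1/(ℏc) × (1 GeV in J)² = 8.114 × 10^5 N.
Convert the energy scale: 150 TeV² = 1.50 × 10^8 GeV².
Result: 1.50 × 10^8 × 8.114 × 10^5 = 1.217 × 10^14 N.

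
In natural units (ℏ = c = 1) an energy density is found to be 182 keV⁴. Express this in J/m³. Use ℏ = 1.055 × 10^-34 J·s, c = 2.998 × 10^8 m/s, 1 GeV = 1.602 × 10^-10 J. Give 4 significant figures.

3.789 × 10^15 J/m³

[E]/[L]³ = [E]⁴/(ℏc)³; restore (ℏc)⁻³.
1 GeV⁴ → 1/(ℏc)³ × (1 GeV in J)⁴ = 2.082 × 10^37 J/m³.
Convert the energy scale: 182 keV⁴ = 1.82 × 10^-22 GeV⁴.
Result: 1.82 × 10^-22 × 2.082 × 10^37 = 3.789 × 10^15 J/m³.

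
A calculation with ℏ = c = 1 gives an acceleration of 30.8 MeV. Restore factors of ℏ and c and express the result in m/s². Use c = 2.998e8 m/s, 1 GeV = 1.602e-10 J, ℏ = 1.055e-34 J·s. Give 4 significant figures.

Acceleration is [L]/[T]² = c·[E]/ℏ.
1 GeV → c/ℏ × (1 GeV in J) = 4.552e32 m/s².
Convert the energy scale: 30.8 MeV = 0.0308 GeV.
Result: 0.0308 × 4.552e32 = 1.402e31 m/s².

1.402e31 m/s²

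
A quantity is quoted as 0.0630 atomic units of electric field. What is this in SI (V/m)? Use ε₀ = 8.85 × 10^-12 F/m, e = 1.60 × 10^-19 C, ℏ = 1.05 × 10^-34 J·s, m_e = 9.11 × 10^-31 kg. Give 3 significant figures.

3.28 × 10^10 V/m

One atomic unit of electric field: E_au = E_h/(e a₀) = m_e²e⁵/((4πε₀)³ℏ⁴) = 5.20 × 10^11 V/m.
0.0630 × 5.20 × 10^11 V/m = 3.28 × 10^10 V/m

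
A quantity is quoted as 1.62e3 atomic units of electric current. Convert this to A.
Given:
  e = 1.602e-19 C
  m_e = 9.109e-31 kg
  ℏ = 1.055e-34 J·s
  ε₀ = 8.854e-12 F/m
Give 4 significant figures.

10.71 A

One atomic unit of electric current: I_au = e E_h/ℏ = m_e e⁵/((4πε₀)²ℏ³) = 6.612e-3 A.
1.62e3 × 6.612e-3 A = 10.71 A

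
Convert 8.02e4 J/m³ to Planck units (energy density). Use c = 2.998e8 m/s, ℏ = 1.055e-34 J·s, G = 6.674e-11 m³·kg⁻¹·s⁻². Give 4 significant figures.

Planck energy density: u_P = c⁷/(ℏG²) = 4.632e113 J/m³.
8.02e4 / 4.632e113 = 1.731e-109

1.731e-109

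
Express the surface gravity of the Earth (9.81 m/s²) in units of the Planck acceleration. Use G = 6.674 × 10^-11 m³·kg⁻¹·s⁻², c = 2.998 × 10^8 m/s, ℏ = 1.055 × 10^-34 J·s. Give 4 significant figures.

Planck acceleration: a_P = √(c⁷/(ℏG)) = 5.560 × 10^51 m/s².
9.81 / 5.560 × 10^51 = 1.764 × 10^-51

1.764 × 10^-51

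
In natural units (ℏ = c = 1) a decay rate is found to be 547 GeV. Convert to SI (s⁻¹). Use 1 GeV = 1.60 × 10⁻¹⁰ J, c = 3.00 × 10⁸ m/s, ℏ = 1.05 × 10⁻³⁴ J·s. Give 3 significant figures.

A rate is [E]/ℏ; divide by ℏ.
1 GeV → 1/ℏ × (1 GeV in J) = 1.52 × 10²⁴ s⁻¹.
Result: 547 × 1.52 × 10²⁴ = 8.34 × 10²⁶ s⁻¹.

8.34 × 10²⁶ s⁻¹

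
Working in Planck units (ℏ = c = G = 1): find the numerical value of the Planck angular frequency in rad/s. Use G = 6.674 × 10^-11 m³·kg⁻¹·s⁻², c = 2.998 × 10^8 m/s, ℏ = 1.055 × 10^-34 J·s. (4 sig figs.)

From ℏ = c = G = 1 the angular frequency scale is ω_P = √(c⁵/(ℏG)).
  = √(3.440 × 10^86)
  = 1.855 × 10^43 rad/s

1.855 × 10^43 rad/s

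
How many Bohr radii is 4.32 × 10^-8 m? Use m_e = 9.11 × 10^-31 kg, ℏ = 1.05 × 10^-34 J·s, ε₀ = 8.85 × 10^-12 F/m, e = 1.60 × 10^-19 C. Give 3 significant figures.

Bohr radius: a₀ = 4πε₀ℏ²/(m_e e²) = 5.26 × 10^-11 m.
4.32 × 10^-8 / 5.26 × 10^-11 = 822

822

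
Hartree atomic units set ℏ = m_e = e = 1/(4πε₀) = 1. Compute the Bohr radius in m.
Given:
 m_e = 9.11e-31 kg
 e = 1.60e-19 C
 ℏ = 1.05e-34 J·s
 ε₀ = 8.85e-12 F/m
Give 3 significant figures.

5.26e-11 m

Dimensional analysis gives a₀ = 4πε₀ℏ²/(m_e e²).
  = 1.23e-78 / 2.33e-68
  = 5.26e-11 m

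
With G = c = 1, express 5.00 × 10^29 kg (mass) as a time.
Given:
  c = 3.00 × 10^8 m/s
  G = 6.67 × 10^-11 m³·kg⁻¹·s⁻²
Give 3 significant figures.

Mass → time via G/c³.
5.00 × 10^29 kg × (G/c³) = 1.24 × 10^-6 s

1.24 × 10^-6 s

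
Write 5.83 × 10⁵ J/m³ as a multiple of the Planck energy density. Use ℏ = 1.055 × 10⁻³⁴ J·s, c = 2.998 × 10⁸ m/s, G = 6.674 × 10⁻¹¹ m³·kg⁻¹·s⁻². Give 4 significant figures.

1.259 × 10⁻¹⁰⁸

Planck energy density: u_P = c⁷/(ℏG²) = 4.632 × 10¹¹³ J/m³.
5.83 × 10⁵ / 4.632 × 10¹¹³ = 1.259 × 10⁻¹⁰⁸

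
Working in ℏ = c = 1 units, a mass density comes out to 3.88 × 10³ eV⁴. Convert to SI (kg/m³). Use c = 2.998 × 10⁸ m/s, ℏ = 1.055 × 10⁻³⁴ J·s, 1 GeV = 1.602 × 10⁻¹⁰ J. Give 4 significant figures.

Mass density is [E]/(c²[L]³) = [E]⁴/(ℏ³c⁵).
1 GeV⁴ → 1/(ℏ³c⁵) × (1 GeV in J)⁴ = 2.316 × 10²⁰ kg/m³.
Convert the energy scale: 3.88 × 10³ eV⁴ = 3.88 × 10⁻³³ GeV⁴.
Result: 3.88 × 10⁻³³ × 2.316 × 10²⁰ = 8.986 × 10⁻¹³ kg/m³.

8.986 × 10⁻¹³ kg/m³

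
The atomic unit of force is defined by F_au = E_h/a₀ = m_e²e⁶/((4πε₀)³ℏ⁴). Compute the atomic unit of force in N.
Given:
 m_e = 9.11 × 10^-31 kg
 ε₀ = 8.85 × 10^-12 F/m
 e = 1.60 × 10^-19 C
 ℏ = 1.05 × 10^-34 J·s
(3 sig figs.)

F_au = E_h/a₀ = m_e²e⁶/((4πε₀)³ℏ⁴)
E_h = 4.38 × 10^-18 J
a₀ = 5.26 × 10^-11 m
E_h/a₀ = 8.33 × 10^-8 N

8.33 × 10^-8 N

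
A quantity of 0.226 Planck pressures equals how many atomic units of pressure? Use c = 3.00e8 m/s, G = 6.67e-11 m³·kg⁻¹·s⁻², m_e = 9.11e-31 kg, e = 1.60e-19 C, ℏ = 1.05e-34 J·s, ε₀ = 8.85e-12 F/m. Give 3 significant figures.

3.51e99

Planck pressure: p_P = c⁷/(ℏG²) = 4.68e113 Pa
atomic unit of pressure: P_au = E_h/a₀³ = m_e⁴e¹⁰/((4πε₀)⁵ℏ⁸) = 3.01e13 Pa
0.226 × 4.68e113 / 3.01e13 = 3.51e99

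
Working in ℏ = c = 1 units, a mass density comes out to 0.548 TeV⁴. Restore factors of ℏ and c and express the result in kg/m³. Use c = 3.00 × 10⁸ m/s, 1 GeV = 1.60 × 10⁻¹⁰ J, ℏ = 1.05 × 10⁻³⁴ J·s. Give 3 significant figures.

Mass density is [E]/(c²[L]³) = [E]⁴/(ℏ³c⁵).
1 GeV⁴ → 1/(ℏ³c⁵) × (1 GeV in J)⁴ = 2.33 × 10²⁰ kg/m³.
Convert the energy scale: 0.548 TeV⁴ = 5.48 × 10¹¹ GeV⁴.
Result: 5.48 × 10¹¹ × 2.33 × 10²⁰ = 1.28 × 10³² kg/m³.

1.28 × 10³² kg/m³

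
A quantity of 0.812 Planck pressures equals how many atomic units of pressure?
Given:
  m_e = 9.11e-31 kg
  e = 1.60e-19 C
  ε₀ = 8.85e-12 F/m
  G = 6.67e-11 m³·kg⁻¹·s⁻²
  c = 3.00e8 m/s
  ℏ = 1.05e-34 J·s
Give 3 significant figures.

1.26e100

Planck pressure: p_P = c⁷/(ℏG²) = 4.68e113 Pa
atomic unit of pressure: P_au = E_h/a₀³ = m_e⁴e¹⁰/((4πε₀)⁵ℏ⁸) = 3.01e13 Pa
0.812 × 4.68e113 / 3.01e13 = 1.26e100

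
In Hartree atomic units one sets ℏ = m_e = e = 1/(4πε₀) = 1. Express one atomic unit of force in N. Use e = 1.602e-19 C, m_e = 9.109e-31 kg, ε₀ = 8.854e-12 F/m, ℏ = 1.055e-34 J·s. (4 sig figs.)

8.220e-8 N

F_au = E_h/a₀ = m_e²e⁶/((4πε₀)³ℏ⁴)
E_h = 4.354e-18 J
a₀ = 5.297e-11 m
E_h/a₀ = 8.220e-8 N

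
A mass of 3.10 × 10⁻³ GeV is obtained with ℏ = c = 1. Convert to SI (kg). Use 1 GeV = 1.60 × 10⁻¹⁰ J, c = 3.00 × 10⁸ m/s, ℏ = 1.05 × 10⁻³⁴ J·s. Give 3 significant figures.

Mass is [E]/c²; divide by c².
1 GeV → 1/c² × (1 GeV in J) = 1.78 × 10⁻²⁷ kg.
Result: 3.10 × 10⁻³ × 1.78 × 10⁻²⁷ = 5.51 × 10⁻³⁰ kg.

5.51 × 10⁻³⁰ kg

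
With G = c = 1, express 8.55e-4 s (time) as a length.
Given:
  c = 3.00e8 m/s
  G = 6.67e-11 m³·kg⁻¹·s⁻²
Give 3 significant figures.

2.56e5 m

Time → length via c.
8.55e-4 s × (c) = 2.56e5 m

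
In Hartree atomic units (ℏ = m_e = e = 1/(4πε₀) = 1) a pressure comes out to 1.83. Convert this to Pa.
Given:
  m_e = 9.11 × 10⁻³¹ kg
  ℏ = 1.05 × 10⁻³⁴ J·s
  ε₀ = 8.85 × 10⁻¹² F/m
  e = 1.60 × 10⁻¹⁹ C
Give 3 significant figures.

One atomic unit of pressure: P_au = E_h/a₀³ = m_e⁴e¹⁰/((4πε₀)⁵ℏ⁸) = 3.01 × 10¹³ Pa.
1.83 × 3.01 × 10¹³ Pa = 5.51 × 10¹³ Pa

5.51 × 10¹³ Pa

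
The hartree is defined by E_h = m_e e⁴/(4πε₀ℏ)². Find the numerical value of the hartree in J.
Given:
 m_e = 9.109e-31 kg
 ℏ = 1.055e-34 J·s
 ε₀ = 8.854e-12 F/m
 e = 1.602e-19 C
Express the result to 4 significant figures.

4.354e-18 J

E_h = m_e e⁴/(4πε₀ℏ)²
  = 6.000e-106 / 1.378e-88
  = 4.354e-18 J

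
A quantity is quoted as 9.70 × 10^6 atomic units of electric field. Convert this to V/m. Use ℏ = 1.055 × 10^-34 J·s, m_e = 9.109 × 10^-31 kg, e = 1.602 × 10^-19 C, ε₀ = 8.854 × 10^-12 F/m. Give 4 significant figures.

4.977 × 10^18 V/m

One atomic unit of electric field: E_au = E_h/(e a₀) = m_e²e⁵/((4πε₀)³ℏ⁴) = 5.131 × 10^11 V/m.
9.70 × 10^6 × 5.131 × 10^11 V/m = 4.977 × 10^18 V/m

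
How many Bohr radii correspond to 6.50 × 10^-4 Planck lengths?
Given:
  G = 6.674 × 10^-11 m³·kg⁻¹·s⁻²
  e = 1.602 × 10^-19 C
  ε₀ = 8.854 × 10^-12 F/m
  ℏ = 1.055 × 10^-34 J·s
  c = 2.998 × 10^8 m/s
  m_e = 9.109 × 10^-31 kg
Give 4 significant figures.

1.983 × 10^-28

Planck length: ℓ_P = √(ℏG/c³) = 1.616 × 10^-35 m
Bohr radius: a₀ = 4πε₀ℏ²/(m_e e²) = 5.297 × 10^-11 m
6.50 × 10^-4 × 1.616 × 10^-35 / 5.297 × 10^-11 = 1.983 × 10^-28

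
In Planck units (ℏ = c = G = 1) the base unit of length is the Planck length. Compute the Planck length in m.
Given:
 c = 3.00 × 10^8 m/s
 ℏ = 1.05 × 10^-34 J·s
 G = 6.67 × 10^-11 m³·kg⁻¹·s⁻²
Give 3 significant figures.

1.61 × 10^-35 m

ℓ_P = √(ℏG/c³)
  = √(2.59 × 10^-70)
  = 1.61 × 10^-35 m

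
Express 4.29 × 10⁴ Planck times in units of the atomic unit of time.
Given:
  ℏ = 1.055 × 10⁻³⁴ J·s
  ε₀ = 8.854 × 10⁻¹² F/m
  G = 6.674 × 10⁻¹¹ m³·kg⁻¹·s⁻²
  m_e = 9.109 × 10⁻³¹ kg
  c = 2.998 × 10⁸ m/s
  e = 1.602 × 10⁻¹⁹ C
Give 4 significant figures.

Planck time: t_P = √(ℏG/c⁵) = 5.392 × 10⁻⁴⁴ s
atomic unit of time: τ_au = (4πε₀)²ℏ³/(m_e e⁴) = 2.423 × 10⁻¹⁷ s
4.29 × 10⁴ × 5.392 × 10⁻⁴⁴ / 2.423 × 10⁻¹⁷ = 9.547 × 10⁻²³

9.547 × 10⁻²³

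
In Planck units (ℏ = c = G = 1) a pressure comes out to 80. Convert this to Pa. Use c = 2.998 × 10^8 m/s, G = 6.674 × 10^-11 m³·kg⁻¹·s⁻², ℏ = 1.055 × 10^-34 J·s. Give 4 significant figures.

3.706 × 10^115 Pa

One Planck pressure: p_P = c⁷/(ℏG²) = 4.632 × 10^113 Pa.
80 × 4.632 × 10^113 Pa = 3.706 × 10^115 Pa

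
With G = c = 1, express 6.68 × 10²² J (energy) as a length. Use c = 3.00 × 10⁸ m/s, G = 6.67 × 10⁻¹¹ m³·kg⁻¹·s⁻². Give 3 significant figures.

Energy → length via G/c⁴.
6.68 × 10²² J × (G/c⁴) = 5.50 × 10⁻²² m

5.50 × 10⁻²² m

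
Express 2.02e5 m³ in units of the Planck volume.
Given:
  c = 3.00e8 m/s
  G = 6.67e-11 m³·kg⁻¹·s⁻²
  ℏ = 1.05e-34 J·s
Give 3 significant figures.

4.84e109

Planck volume: V_P = (ℏG/c³)^(3/2) = 4.18e-105 m³.
2.02e5 / 4.18e-105 = 4.84e109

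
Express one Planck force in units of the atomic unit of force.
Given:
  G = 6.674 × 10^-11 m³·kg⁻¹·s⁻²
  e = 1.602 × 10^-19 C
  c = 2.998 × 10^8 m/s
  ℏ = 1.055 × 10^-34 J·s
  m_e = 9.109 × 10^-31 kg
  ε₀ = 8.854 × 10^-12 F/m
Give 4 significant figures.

Planck force: F_P = c⁴/G = 1.210 × 10^44 N
atomic unit of force: F_au = E_h/a₀ = m_e²e⁶/((4πε₀)³ℏ⁴) = 8.220 × 10^-8 N
ratio = 1.210 × 10^44 / 8.220 × 10^-8 = 1.473 × 10^51

1.473 × 10^51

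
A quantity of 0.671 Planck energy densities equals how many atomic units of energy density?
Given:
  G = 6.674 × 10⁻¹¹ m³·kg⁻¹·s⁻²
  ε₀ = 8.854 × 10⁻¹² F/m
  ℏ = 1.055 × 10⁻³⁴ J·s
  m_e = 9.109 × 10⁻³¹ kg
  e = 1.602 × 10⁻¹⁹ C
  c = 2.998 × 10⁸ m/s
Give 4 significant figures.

1.061 × 10¹⁰⁰

Planck energy density: u_P = c⁷/(ℏG²) = 4.632 × 10¹¹³ J/m³
atomic unit of energy density: u_au = E_h/a₀³ = m_e⁴e¹⁰/((4πε₀)⁵ℏ⁸) = 2.929 × 10¹³ J/m³
0.671 × 4.632 × 10¹¹³ / 2.929 × 10¹³ = 1.061 × 10¹⁰⁰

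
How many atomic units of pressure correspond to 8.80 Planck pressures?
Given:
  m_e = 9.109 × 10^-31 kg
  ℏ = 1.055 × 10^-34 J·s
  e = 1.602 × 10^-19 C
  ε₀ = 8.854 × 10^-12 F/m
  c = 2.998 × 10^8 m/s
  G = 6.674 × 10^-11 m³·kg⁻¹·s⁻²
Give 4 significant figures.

Planck pressure: p_P = c⁷/(ℏG²) = 4.632 × 10^113 Pa
atomic unit of pressure: P_au = E_h/a₀³ = m_e⁴e¹⁰/((4πε₀)⁵ℏ⁸) = 2.929 × 10^13 Pa
8.80 × 4.632 × 10^113 / 2.929 × 10^13 = 1.392 × 10^101

1.392 × 10^101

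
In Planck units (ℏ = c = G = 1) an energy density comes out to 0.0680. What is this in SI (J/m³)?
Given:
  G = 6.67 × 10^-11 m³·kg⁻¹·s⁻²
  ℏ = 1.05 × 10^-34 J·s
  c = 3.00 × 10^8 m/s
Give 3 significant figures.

3.18 × 10^112 J/m³

One Planck energy density: u_P = c⁷/(ℏG²) = 4.68 × 10^113 J/m³.
0.0680 × 4.68 × 10^113 J/m³ = 3.18 × 10^112 J/m³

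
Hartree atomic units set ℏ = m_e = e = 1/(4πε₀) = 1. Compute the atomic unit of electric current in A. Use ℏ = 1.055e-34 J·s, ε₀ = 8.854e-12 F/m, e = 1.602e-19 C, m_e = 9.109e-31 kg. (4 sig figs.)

The unique combination of the constants set to 1 with dimensions of current is I_au = e E_h/ℏ = m_e e⁵/((4πε₀)²ℏ³).
E_h = 4.354e-18 J
e·E_h/ℏ = 6.612e-3 A

6.612e-3 A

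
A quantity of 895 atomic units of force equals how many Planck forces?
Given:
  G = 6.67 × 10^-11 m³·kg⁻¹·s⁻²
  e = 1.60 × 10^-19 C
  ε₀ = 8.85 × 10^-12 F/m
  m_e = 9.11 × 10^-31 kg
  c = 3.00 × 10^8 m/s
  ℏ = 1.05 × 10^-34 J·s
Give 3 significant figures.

6.14 × 10^-49

atomic unit of force: F_au = E_h/a₀ = m_e²e⁶/((4πε₀)³ℏ⁴) = 8.33 × 10^-8 N
Planck force: F_P = c⁴/G = 1.21 × 10^44 N
895 × 8.33 × 10^-8 / 1.21 × 10^44 = 6.14 × 10^-49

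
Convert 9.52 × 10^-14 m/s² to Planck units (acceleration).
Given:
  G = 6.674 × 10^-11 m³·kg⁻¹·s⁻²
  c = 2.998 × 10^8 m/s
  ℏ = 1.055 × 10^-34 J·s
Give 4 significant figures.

Planck acceleration: a_P = √(c⁷/(ℏG)) = 5.560 × 10^51 m/s².
9.52 × 10^-14 / 5.560 × 10^51 = 1.712 × 10^-65

1.712 × 10^-65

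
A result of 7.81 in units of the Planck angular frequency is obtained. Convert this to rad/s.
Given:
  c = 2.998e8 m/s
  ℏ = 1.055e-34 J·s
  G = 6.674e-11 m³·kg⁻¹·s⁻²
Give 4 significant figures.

One Planck angular frequency: ω_P = √(c⁵/(ℏG)) = 1.855e43 rad/s.
7.81 × 1.855e43 rad/s = 1.448e44 rad/s

1.448e44 rad/s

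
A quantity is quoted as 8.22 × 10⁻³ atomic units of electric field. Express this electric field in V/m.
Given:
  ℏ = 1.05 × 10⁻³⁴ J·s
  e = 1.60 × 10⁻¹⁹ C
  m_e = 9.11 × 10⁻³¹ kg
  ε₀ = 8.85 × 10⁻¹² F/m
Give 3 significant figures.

4.28 × 10⁹ V/m

One atomic unit of electric field: E_au = E_h/(e a₀) = m_e²e⁵/((4πε₀)³ℏ⁴) = 5.20 × 10¹¹ V/m.
8.22 × 10⁻³ × 5.20 × 10¹¹ V/m = 4.28 × 10⁹ V/m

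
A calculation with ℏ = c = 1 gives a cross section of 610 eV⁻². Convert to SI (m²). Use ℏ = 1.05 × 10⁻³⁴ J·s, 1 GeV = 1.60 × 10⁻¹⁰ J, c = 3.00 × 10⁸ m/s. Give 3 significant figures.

Area is [L]² = [E]⁻²·(ℏc)²; restore (ℏc)².
1 GeV⁻² → (ℏc)² × (1 GeV in J)⁻² = 3.88 × 10⁻³² m².
Convert the energy scale: 610 eV⁻² = 6.10 × 10²⁰ GeV⁻².
Result: 6.10 × 10²⁰ × 3.88 × 10⁻³² = 2.36 × 10⁻¹¹ m².

2.36 × 10⁻¹¹ m²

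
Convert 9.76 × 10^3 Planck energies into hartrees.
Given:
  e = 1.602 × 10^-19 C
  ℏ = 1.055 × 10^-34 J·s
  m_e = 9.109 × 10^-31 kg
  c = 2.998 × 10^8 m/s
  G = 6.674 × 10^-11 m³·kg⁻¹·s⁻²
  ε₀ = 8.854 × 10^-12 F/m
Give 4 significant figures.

4.386 × 10^30

Planck energy: E_P = √(ℏc⁵/G) = 1.957 × 10^9 J
hartree: E_h = m_e e⁴/(4πε₀ℏ)² = 4.354 × 10^-18 J
9.76 × 10^3 × 1.957 × 10^9 / 4.354 × 10^-18 = 4.386 × 10^30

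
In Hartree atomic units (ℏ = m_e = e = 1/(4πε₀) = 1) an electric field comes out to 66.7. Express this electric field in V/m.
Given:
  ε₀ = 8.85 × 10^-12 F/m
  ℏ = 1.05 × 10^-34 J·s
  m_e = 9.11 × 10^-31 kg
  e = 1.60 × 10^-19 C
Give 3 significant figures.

One atomic unit of electric field: E_au = E_h/(e a₀) = m_e²e⁵/((4πε₀)³ℏ⁴) = 5.20 × 10^11 V/m.
66.7 × 5.20 × 10^11 V/m = 3.47 × 10^13 V/m

3.47 × 10^13 V/m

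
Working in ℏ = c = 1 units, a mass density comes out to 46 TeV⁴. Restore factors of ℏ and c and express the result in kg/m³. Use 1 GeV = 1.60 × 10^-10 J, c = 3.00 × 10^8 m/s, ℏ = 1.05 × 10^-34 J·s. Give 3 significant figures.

1.07 × 10^34 kg/m³

Mass density is [E]/(c²[L]³) = [E]⁴/(ℏ³c⁵).
1 GeV⁴ → 1/(ℏ³c⁵) × (1 GeV in J)⁴ = 2.33 × 10^20 kg/m³.
Convert the energy scale: 46 TeV⁴ = 4.60 × 10^13 GeV⁴.
Result: 4.60 × 10^13 × 2.33 × 10^20 = 1.07 × 10^34 kg/m³.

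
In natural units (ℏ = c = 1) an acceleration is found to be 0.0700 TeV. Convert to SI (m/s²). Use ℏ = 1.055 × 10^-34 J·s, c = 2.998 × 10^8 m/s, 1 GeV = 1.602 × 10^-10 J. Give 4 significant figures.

3.187 × 10^34 m/s²

Acceleration is [L]/[T]² = c·[E]/ℏ.
1 GeV → c/ℏ × (1 GeV in J) = 4.552 × 10^32 m/s².
Convert the energy scale: 0.0700 TeV = 70 GeV.
Result: 70 × 4.552 × 10^32 = 3.187 × 10^34 m/s².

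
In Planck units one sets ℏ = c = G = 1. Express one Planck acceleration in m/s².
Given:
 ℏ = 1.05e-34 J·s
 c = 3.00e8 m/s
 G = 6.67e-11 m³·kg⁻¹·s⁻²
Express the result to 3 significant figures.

5.59e51 m/s²

a_P = √(c⁷/(ℏG))
  = √(3.12e103)
  = 5.59e51 m/s²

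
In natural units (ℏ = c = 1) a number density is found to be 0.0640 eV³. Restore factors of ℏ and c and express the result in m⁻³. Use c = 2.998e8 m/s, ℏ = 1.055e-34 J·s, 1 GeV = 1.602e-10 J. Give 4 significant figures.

Number density is [L]⁻³ = [E]³/(ℏc)³.
1 GeV³ → 1/(ℏc)³ × (1 GeV in J)³ = 1.299e47 m⁻³.
Convert the energy scale: 0.0640 eV³ = 6.40e-29 GeV³.
Result: 6.40e-29 × 1.299e47 = 8.316e18 m⁻³.

8.316e18 m⁻³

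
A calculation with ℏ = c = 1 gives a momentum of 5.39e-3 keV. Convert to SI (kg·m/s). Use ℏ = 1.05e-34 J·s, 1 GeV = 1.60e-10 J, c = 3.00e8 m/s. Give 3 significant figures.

Momentum is [E]/c; divide by c.
1 GeV → 1/c × (1 GeV in J) = 5.33e-19 kg·m/s.
Convert the energy scale: 5.39e-3 keV = 5.39e-9 GeV.
Result: 5.39e-9 × 5.33e-19 = 2.87e-27 kg·m/s.

2.87e-27 kg·m/s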